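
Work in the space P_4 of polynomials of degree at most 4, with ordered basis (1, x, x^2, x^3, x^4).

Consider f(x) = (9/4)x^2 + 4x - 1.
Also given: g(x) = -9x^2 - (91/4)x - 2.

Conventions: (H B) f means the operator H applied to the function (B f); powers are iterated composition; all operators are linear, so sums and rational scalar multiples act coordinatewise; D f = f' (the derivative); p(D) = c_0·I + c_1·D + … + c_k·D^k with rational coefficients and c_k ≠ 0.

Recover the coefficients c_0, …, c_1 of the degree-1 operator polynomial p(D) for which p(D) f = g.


D^0 f = (9/4)x^2 + 4x - 1
D^1 f = (9/2)x + 4
matching coefficients of g against c_0 f + c_1 Df + … from the top degree down determines the c_i
solution: c_0 = -4, c_1 = -3/2

p(D) = -4·I − (3/2)·D, i.e. c_0 = -4, c_1 = -3/2


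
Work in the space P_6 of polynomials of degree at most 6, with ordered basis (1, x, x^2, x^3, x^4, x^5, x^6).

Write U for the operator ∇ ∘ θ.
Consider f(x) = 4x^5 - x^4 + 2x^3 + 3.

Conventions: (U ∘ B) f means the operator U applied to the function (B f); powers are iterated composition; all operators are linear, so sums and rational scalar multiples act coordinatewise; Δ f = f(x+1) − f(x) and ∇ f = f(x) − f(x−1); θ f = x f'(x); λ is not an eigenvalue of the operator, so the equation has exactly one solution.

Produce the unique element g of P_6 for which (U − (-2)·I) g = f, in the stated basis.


the image equals g(x) = 2x^5 - (51/2)x^4 + 255x^3 - (3007/2)x^2 + (8767/2)x - 16529/4

write g with unknown coordinates in the stated basis and equate coefficients in (U − (-2)·I) g = f
solving from the highest basis element down gives g = 2x^5 - (51/2)x^4 + 255x^3 - (3007/2)x^2 + (8767/2)x - 16529/4
check: U g = 50x^4 - 508x^3 + 3007x^2 - 8767x + 16535/2
so U g − (-2)·g = 4x^5 - x^4 + 2x^3 + 3 = f ✓


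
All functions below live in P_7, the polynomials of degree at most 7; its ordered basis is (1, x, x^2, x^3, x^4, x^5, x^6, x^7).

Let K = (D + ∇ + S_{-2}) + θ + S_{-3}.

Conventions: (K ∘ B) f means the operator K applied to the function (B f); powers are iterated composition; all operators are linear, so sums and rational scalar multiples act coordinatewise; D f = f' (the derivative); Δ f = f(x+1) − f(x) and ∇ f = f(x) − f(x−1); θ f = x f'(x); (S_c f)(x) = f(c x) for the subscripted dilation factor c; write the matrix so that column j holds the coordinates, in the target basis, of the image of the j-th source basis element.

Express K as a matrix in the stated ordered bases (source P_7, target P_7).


the matrix is [[2, 2, -1, 1, -1, 1, -1, 1]; [0, -4, 4, -3, 4, -5, 6, -7]; [0, 0, 15, 6, -6, 10, -15, 21]; [0, 0, 0, -32, 8, -10, 20, -35]; [0, 0, 0, 0, 101, 10, -15, 35]; [0, 0, 0, 0, 0, -270, 12, -21]; [0, 0, 0, 0, 0, 0, 799, 14]; [0, 0, 0, 0, 0, 0, 0, -2308]] (rows listed top to bottom)

image of 1: 2
image of x: -4x + 2
image of x^2: 15x^2 + 4x - 1
image of x^3: -32x^3 + 6x^2 - 3x + 1
image of x^4: 101x^4 + 8x^3 - 6x^2 + 4x - 1
image of x^5: -270x^5 + 10x^4 - 10x^3 + 10x^2 - 5x + 1
image of x^6: 799x^6 + 12x^5 - 15x^4 + 20x^3 - 15x^2 + 6x - 1
image of x^7: -2308x^7 + 14x^6 - 21x^5 + 35x^4 - 35x^3 + 21x^2 - 7x + 1
each image's coordinates form column j of the matrix


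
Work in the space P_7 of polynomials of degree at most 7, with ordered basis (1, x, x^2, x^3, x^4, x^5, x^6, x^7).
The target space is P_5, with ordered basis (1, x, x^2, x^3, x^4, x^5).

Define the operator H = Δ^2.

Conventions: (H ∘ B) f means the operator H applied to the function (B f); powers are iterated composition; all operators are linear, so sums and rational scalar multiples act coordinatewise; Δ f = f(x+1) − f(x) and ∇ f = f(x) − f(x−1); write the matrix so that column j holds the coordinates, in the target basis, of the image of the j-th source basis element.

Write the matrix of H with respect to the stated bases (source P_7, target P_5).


the matrix is [[0, 0, 2, 6, 14, 30, 62, 126]; [0, 0, 0, 6, 24, 70, 180, 434]; [0, 0, 0, 0, 12, 60, 210, 630]; [0, 0, 0, 0, 0, 20, 120, 490]; [0, 0, 0, 0, 0, 0, 30, 210]; [0, 0, 0, 0, 0, 0, 0, 42]] (rows listed top to bottom)

image of 1: 0
image of x: 0
image of x^2: 2
image of x^3: 6x + 6
image of x^4: 12x^2 + 24x + 14
image of x^5: 20x^3 + 60x^2 + 70x + 30
image of x^6: 30x^4 + 120x^3 + 210x^2 + 180x + 62
image of x^7: 42x^5 + 210x^4 + 490x^3 + 630x^2 + 434x + 126
each image's coordinates form column j of the matrix


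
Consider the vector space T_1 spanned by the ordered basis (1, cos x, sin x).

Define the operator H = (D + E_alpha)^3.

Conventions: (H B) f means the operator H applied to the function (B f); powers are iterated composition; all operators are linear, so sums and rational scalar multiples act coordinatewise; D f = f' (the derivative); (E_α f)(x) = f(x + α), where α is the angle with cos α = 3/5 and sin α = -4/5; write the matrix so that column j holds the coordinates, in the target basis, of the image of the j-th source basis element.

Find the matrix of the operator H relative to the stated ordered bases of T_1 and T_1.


image of 1: 1
image of cos x: (18/125)cos x - (26/125)sin x
image of sin x: (26/125)cos x + (18/125)sin x
each image's coordinates form column j of the matrix

the matrix is [[1, 0, 0]; [0, 18/125, 26/125]; [0, -26/125, 18/125]] (rows listed top to bottom)


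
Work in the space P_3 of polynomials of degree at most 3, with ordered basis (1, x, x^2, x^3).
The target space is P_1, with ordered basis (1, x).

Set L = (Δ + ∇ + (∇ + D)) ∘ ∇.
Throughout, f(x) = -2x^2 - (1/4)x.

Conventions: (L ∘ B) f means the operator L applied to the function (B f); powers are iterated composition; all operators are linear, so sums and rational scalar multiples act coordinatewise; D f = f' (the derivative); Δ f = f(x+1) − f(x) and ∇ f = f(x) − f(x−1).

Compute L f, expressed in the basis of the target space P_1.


the result is g(x) = -16

∇ f = -4x + 7/4
Δ ∇ f = -4
∇ ∇ f = -4
∇ ∇ f = -4
D ∇ f = -4
(∇ + D) ∇ f = -8
(Δ + ∇ + (∇ + D)) ∇ f = -16


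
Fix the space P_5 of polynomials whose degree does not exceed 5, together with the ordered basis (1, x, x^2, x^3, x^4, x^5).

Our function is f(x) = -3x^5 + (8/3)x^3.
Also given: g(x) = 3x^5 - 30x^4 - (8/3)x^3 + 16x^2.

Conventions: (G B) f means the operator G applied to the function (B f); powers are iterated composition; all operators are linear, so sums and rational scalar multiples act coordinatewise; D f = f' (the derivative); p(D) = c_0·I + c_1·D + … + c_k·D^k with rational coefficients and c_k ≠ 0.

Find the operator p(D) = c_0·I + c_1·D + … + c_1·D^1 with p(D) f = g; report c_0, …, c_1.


p(D) = -I + 2·D, i.e. c_0 = -1, c_1 = 2

D^0 f = -3x^5 + (8/3)x^3
D^1 f = -15x^4 + 8x^2
matching coefficients of g against c_0 f + c_1 Df + … from the top degree down determines the c_i
solution: c_0 = -1, c_1 = 2


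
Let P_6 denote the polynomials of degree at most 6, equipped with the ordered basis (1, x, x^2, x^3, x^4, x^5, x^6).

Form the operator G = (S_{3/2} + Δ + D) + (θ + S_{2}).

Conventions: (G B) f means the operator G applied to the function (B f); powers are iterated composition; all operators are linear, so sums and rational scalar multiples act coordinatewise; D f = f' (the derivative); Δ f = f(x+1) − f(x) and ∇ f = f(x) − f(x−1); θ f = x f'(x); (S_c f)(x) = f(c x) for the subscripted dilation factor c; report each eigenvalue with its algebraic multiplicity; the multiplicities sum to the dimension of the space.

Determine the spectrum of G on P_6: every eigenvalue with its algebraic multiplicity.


λ = 2 (multiplicity 1), λ = 9/2 (multiplicity 1), λ = 33/4 (multiplicity 1), λ = 115/8 (multiplicity 1), λ = 401/16 (multiplicity 1), λ = 1427/32 (multiplicity 1), λ = 5209/64 (multiplicity 1)

image of 1: 2
image of x: (9/2)x + 2
image of x^2: (33/4)x^2 + 4x + 1
image of x^3: (115/8)x^3 + 6x^2 + 3x + 1
image of x^4: (401/16)x^4 + 8x^3 + 6x^2 + 4x + 1
image of x^5: (1427/32)x^5 + 10x^4 + 10x^3 + 10x^2 + 5x + 1
image of x^6: (5209/64)x^6 + 12x^5 + 15x^4 + 20x^3 + 15x^2 + 6x + 1
the matrix is upper triangular; its diagonal is (2, 9/2, 33/4, 115/8, 401/16, 1427/32, 5209/64)
for a triangular matrix the eigenvalues are the diagonal entries, with algebraic multiplicity their repetition count


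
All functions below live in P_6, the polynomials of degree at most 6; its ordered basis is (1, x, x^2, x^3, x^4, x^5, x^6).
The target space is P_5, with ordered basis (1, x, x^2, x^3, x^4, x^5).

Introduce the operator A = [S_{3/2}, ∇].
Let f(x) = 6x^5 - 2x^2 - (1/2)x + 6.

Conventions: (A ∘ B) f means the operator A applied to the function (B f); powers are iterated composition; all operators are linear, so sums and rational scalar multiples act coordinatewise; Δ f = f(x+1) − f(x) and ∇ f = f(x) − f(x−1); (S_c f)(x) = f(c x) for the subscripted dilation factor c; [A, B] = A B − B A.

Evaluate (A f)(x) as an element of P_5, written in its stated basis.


∇ f = 30x^4 - 60x^3 + 60x^2 - 34x + 15/2
S_{3/2} ∇ f = (1215/8)x^4 - (405/2)x^3 + 135x^2 - 51x + 15/2
S_{3/2} f = (729/16)x^5 - (9/2)x^2 - (3/4)x + 6
∇ S_{3/2} f = (3645/16)x^4 - (3645/8)x^3 + (3645/8)x^2 - (3789/16)x + 789/16
[S_{3/2}, ∇] f = -(1215/16)x^4 + (2025/8)x^3 - (2565/8)x^2 + (2973/16)x - 669/16

the result is g(x) = -(1215/16)x^4 + (2025/8)x^3 - (2565/8)x^2 + (2973/16)x - 669/16


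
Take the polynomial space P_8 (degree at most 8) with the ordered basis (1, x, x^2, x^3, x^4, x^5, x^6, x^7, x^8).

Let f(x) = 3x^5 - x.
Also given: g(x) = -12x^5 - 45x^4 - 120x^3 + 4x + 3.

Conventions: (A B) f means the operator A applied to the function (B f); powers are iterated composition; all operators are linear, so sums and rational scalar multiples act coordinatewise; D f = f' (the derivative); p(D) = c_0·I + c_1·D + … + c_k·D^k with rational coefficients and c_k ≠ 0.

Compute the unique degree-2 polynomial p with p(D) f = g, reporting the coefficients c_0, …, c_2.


D^0 f = 3x^5 - x
D^1 f = 15x^4 - 1
D^2 f = 60x^3
matching coefficients of g against c_0 f + c_1 Df + … from the top degree down determines the c_i
solution: c_0 = -4, c_1 = -3, c_2 = -2

p(D) = -4·I − 3·D − 2·D^2, i.e. c_0 = -4, c_1 = -3, c_2 = -2


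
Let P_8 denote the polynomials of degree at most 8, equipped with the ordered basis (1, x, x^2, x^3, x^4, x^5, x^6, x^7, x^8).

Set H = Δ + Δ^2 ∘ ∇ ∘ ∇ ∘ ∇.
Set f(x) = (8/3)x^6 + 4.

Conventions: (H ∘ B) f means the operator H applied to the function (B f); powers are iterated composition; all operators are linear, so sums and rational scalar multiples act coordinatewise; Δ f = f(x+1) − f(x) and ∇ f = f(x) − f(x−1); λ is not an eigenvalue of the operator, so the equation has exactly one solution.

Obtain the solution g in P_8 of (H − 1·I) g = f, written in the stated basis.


write g with unknown coordinates in the stated basis and equate coefficients in (H − 1·I) g = f
solving from the highest basis element down gives g = -(8/3)x^6 - 16x^5 - 120x^4 - (2080/3)x^3 - 3000x^2 - 10576x - 15372
check: H g = -16x^5 - 120x^4 - (2080/3)x^3 - 3000x^2 - 10576x - 15368
so H g − 1·g = (8/3)x^6 + 4 = f ✓

g(x) = -(8/3)x^6 - 16x^5 - 120x^4 - (2080/3)x^3 - 3000x^2 - 10576x - 15372


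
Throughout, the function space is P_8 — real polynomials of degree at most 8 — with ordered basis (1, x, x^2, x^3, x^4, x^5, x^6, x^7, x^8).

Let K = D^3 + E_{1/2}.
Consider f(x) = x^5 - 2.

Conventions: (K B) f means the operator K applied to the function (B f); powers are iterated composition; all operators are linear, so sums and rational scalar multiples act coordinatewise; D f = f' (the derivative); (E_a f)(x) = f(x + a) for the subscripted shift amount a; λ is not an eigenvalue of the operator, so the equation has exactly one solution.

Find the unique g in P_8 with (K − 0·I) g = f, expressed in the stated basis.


the image equals g(x) = x^5 - (5/2)x^4 + (5/2)x^3 - (245/4)x^2 + (1925/16)x - 1985/32

write g with unknown coordinates in the stated basis and equate coefficients in (K − 0·I) g = f
solving from the highest basis element down gives g = x^5 - (5/2)x^4 + (5/2)x^3 - (245/4)x^2 + (1925/16)x - 1985/32
check: K g = x^5 - 2
so K g − 0·g = x^5 - 2 = f ✓


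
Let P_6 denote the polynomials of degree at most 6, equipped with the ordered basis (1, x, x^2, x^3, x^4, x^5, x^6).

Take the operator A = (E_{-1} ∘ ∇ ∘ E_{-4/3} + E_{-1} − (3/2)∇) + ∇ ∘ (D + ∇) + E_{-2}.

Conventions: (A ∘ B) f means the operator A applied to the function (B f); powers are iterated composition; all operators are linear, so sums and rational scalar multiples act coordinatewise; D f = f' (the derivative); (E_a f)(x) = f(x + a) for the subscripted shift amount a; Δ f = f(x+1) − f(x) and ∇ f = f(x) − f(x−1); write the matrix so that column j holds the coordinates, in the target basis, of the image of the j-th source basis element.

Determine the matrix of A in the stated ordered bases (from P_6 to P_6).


image of 1: 2
image of x: 2x - 7/2
image of x^2: 2x^2 - 7x + 29/6
image of x^3: 2x^3 - (21/2)x^2 + (29/2)x + 29/6
image of x^4: 2x^4 - 14x^3 + 29x^2 + (58/3)x - 3095/54
image of x^5: 2x^5 - (35/2)x^4 + (145/3)x^3 + (145/3)x^2 - (15475/54)x + 44203/162
image of x^6: 2x^6 - 21x^5 + (145/2)x^4 + (290/3)x^3 - (15475/18)x^2 + (44203/27)x - 174289/162
each image's coordinates form column j of the matrix

the matrix is [[2, -7/2, 29/6, 29/6, -3095/54, 44203/162, -174289/162]; [0, 2, -7, 29/2, 58/3, -15475/54, 44203/27]; [0, 0, 2, -21/2, 29, 145/3, -15475/18]; [0, 0, 0, 2, -14, 145/3, 290/3]; [0, 0, 0, 0, 2, -35/2, 145/2]; [0, 0, 0, 0, 0, 2, -21]; [0, 0, 0, 0, 0, 0, 2]] (rows listed top to bottom)


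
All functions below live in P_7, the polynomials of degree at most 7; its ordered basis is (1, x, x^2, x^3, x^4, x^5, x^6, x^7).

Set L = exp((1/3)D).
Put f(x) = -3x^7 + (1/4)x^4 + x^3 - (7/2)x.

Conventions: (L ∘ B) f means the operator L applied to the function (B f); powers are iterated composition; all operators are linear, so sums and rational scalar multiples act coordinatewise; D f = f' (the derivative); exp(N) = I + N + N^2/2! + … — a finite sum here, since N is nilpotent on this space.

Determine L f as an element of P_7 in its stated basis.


order-1 term: -7x^6 + (1/3)x^3 + x^2 - 7/6
order-2 term: -7x^5 + (1/6)x^2 + (1/3)x
order-3 term: -(35/9)x^4 + (1/27)x + 1/27
order-4 term: -(35/27)x^3 + 1/324
order-5 term: -(7/27)x^2
order-6 term: -(7/243)x
order-7 term: -1/729
the series for exp((1/3)D) f terminates at order 7
exp((1/3)D) f = -3x^7 - 7x^6 - 7x^5 - (131/36)x^4 + (1/27)x^3 + (49/54)x^2 - (1535/486)x - 3289/2916

the image equals g(x) = -3x^7 - 7x^6 - 7x^5 - (131/36)x^4 + (1/27)x^3 + (49/54)x^2 - (1535/486)x - 3289/2916


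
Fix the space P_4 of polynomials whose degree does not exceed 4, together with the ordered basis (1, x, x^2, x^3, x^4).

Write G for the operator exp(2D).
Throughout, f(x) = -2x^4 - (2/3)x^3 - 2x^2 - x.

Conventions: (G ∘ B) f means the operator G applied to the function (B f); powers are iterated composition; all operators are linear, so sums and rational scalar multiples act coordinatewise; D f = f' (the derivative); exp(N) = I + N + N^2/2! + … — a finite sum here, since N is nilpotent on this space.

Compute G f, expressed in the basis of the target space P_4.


g(x) = -2x^4 - (50/3)x^3 - 54x^2 - 81x - 142/3

order-1 term: -16x^3 - 4x^2 - 8x - 2
order-2 term: -48x^2 - 8x - 8
order-3 term: -64x - 16/3
order-4 term: -32
the series for exp(2D) f terminates at order 4
exp(2D) f = -2x^4 - (50/3)x^3 - 54x^2 - 81x - 142/3


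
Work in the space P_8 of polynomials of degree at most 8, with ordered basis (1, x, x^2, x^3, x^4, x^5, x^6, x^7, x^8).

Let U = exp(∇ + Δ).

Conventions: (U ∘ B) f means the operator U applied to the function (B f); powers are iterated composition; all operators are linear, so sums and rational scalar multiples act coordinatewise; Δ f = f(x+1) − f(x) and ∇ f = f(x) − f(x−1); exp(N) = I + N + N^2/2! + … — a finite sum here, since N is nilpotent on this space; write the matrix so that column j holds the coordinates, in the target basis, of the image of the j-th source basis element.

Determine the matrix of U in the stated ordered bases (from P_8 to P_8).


the matrix is [[1, 2, 4, 10, 32, 114, 448, 1978, 9472]; [0, 1, 4, 12, 40, 160, 684, 3136, 15824]; [0, 0, 1, 6, 24, 100, 480, 2394, 12544]; [0, 0, 0, 1, 8, 40, 200, 1120, 6384]; [0, 0, 0, 0, 1, 10, 60, 350, 2240]; [0, 0, 0, 0, 0, 1, 12, 84, 560]; [0, 0, 0, 0, 0, 0, 1, 14, 112]; [0, 0, 0, 0, 0, 0, 0, 1, 16]; [0, 0, 0, 0, 0, 0, 0, 0, 1]] (rows listed top to bottom)

image of 1: 1
image of x: x + 2
image of x^2: x^2 + 4x + 4
image of x^3: x^3 + 6x^2 + 12x + 10
image of x^4: x^4 + 8x^3 + 24x^2 + 40x + 32
image of x^5: x^5 + 10x^4 + 40x^3 + 100x^2 + 160x + 114
image of x^6: x^6 + 12x^5 + 60x^4 + 200x^3 + 480x^2 + 684x + 448
image of x^7: x^7 + 14x^6 + 84x^5 + 350x^4 + 1120x^3 + 2394x^2 + 3136x + 1978
image of x^8: x^8 + 16x^7 + 112x^6 + 560x^5 + 2240x^4 + 6384x^3 + 12544x^2 + 15824x + 9472
each image's coordinates form column j of the matrix


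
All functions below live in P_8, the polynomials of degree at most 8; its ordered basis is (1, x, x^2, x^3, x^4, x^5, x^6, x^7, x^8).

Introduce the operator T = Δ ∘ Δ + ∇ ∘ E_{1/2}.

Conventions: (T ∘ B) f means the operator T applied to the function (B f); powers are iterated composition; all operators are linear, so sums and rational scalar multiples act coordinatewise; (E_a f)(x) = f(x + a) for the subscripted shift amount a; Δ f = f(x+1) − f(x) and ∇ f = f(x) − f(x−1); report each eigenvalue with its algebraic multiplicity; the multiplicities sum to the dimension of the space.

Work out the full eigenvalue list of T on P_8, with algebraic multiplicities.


image of 1: 0
image of x: 1
image of x^2: 2x + 2
image of x^3: 3x^2 + 6x + 25/4
image of x^4: 4x^3 + 12x^2 + 25x + 14
image of x^5: 5x^4 + 20x^3 + (125/2)x^2 + 70x + 481/16
image of x^6: 6x^5 + 30x^4 + 125x^3 + 210x^2 + (1443/8)x + 62
image of x^7: 7x^6 + 42x^5 + (875/4)x^4 + 490x^3 + (10101/16)x^2 + 434x + 8065/64
image of x^8: 8x^7 + 56x^6 + 350x^5 + 980x^4 + (3367/2)x^3 + 1736x^2 + (8065/8)x + 254
the matrix is upper triangular; its diagonal is (0, 0, 0, 0, 0, 0, 0, 0, 0)
for a triangular matrix the eigenvalues are the diagonal entries, with algebraic multiplicity their repetition count

λ = 0 (multiplicity 9)


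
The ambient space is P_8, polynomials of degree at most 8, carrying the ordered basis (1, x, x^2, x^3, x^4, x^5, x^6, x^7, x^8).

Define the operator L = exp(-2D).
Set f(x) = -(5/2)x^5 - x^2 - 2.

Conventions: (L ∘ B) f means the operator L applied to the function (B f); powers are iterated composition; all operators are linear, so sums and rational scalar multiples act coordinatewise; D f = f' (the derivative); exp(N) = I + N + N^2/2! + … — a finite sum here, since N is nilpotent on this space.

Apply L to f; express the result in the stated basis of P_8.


the image equals g(x) = -(5/2)x^5 + 25x^4 - 100x^3 + 199x^2 - 196x + 74

order-1 term: 25x^4 + 4x
order-2 term: -100x^3 - 4
order-3 term: 200x^2
order-4 term: -200x
order-5 term: 80
the series for exp(-2D) f terminates at order 5
exp(-2D) f = -(5/2)x^5 + 25x^4 - 100x^3 + 199x^2 - 196x + 74


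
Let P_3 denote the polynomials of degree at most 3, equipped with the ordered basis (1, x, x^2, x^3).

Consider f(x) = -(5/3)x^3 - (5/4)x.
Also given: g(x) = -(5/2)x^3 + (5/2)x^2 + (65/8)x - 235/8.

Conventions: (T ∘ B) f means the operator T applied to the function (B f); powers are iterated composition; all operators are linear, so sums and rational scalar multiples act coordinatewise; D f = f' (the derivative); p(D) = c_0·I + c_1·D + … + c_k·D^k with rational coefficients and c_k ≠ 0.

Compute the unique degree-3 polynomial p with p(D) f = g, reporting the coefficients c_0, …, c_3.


D^0 f = -(5/3)x^3 - (5/4)x
D^1 f = -5x^2 - 5/4
D^2 f = -10x
D^3 f = -10
matching coefficients of g against c_0 f + c_1 Df + … from the top degree down determines the c_i
solution: c_0 = 3/2, c_1 = -1/2, c_2 = -1, c_3 = 3

p(D) = (3/2)·I − (1/2)·D − D^2 + 3·D^3, i.e. c_0 = 3/2, c_1 = -1/2, c_2 = -1, c_3 = 3


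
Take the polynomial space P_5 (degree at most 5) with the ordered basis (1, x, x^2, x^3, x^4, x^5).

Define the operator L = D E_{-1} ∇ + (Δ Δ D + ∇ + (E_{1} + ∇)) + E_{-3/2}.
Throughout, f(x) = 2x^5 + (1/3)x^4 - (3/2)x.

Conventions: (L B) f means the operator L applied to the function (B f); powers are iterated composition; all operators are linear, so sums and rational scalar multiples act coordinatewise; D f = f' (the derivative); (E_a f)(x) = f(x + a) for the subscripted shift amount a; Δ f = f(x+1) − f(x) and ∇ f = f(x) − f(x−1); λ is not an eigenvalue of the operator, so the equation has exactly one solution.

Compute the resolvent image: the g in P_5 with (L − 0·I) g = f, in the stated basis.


the result is g(x) = x^5 - (43/12)x^4 - (11/2)x^3 + (1027/16)x^2 - (3753/16)x + 10725/64

write g with unknown coordinates in the stated basis and equate coefficients in (L − 0·I) g = f
solving from the highest basis element down gives g = x^5 - (43/12)x^4 - (11/2)x^3 + (1027/16)x^2 - (3753/16)x + 10725/64
check: L g = 2x^5 + (1/3)x^4 - (3/2)x
so L g − 0·g = 2x^5 + (1/3)x^4 - (3/2)x = f ✓


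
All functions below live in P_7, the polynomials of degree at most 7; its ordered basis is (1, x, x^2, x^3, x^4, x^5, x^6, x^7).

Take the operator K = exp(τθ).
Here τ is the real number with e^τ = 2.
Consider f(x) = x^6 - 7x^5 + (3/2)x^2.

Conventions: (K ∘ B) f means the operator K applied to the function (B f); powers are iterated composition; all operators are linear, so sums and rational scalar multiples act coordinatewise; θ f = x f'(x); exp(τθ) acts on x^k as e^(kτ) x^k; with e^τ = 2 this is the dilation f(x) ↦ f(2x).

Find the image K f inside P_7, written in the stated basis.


exp(τθ) x^k = e^(kτ) x^k; with e^τ = 2 this sends x^k to 2^k x^k
x^2 ↦ 4 x^2
x^5 ↦ 32 x^5
x^6 ↦ 64 x^6
applying this coordinatewise to f: exp(τθ) f = 64x^6 - 224x^5 + 6x^2

g(x) = 64x^6 - 224x^5 + 6x^2


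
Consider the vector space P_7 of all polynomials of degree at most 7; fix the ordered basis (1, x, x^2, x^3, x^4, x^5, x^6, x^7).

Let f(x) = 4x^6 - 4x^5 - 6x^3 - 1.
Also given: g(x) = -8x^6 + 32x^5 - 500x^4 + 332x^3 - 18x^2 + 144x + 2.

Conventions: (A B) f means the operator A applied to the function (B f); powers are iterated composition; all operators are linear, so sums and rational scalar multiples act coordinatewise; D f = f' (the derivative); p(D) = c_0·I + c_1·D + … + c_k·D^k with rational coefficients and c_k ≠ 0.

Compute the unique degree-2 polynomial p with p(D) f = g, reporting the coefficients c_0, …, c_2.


c_0 = -2, c_1 = 1, c_2 = -4

D^0 f = 4x^6 - 4x^5 - 6x^3 - 1
D^1 f = 24x^5 - 20x^4 - 18x^2
D^2 f = 120x^4 - 80x^3 - 36x
matching coefficients of g against c_0 f + c_1 Df + … from the top degree down determines the c_i
solution: c_0 = -2, c_1 = 1, c_2 = -4


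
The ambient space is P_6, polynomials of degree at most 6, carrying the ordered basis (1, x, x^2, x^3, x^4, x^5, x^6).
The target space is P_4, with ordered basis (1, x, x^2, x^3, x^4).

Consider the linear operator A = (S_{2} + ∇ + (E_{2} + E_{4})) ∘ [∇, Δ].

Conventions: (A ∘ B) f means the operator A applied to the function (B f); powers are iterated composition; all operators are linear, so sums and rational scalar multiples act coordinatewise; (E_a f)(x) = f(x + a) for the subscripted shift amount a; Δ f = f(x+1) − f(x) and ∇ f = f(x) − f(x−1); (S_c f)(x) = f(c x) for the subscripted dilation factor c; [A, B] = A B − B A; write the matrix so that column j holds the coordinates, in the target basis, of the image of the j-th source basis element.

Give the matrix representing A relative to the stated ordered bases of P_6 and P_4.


the matrix is [[0, 0, 0, 0, 0, 0, 0]; [0, 0, 0, 0, 0, 0, 0]; [0, 0, 0, 0, 0, 0, 0]; [0, 0, 0, 0, 0, 0, 0]; [0, 0, 0, 0, 0, 0, 0]] (rows listed top to bottom)

image of 1: 0
image of x: 0
image of x^2: 0
image of x^3: 0
image of x^4: 0
image of x^5: 0
image of x^6: 0
each image's coordinates form column j of the matrix


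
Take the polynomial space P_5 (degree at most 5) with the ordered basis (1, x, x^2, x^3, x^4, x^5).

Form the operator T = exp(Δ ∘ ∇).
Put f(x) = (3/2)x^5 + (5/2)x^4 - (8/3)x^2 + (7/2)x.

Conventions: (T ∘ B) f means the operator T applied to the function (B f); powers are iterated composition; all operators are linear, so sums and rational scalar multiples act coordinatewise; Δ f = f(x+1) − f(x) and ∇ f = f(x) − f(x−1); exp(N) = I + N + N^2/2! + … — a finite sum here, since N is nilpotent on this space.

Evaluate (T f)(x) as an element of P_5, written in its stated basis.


the image equals g(x) = (3/2)x^5 + (5/2)x^4 + 30x^3 + (82/3)x^2 + (217/2)x + 89/3

order-1 term: 30x^3 + 30x^2 + 15x - 1/3
order-2 term: 90x + 30
the series for exp(Δ ∘ ∇) f terminates at order 2
exp(Δ ∘ ∇) f = (3/2)x^5 + (5/2)x^4 + 30x^3 + (82/3)x^2 + (217/2)x + 89/3


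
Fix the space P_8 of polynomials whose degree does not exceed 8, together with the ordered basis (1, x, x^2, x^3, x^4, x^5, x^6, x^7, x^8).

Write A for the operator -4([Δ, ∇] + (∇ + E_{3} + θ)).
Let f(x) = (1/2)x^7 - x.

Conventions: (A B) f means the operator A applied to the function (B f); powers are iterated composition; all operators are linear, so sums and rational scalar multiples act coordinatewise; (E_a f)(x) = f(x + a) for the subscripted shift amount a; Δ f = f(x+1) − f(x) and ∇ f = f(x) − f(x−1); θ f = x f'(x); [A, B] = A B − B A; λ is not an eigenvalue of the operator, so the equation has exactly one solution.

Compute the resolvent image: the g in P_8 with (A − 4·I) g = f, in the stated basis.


the result is g(x) = -(1/72)x^7 + (7/144)x^6 + (1/6)x^5 + (20/27)x^4 - (73/27)x^3 - (665/72)x^2 - (1187/324)x + 4805/162

write g with unknown coordinates in the stated basis and equate coefficients in (A − 4·I) g = f
solving from the highest basis element down gives g = -(1/72)x^7 + (7/144)x^6 + (1/6)x^5 + (20/27)x^4 - (73/27)x^3 - (665/72)x^2 - (1187/324)x + 4805/162
check: A g = (4/9)x^7 + (7/36)x^6 + (2/3)x^5 + (80/27)x^4 - (292/27)x^3 - (665/18)x^2 - (1268/81)x + 9610/81
so A g − 4·g = (1/2)x^7 - x = f ✓


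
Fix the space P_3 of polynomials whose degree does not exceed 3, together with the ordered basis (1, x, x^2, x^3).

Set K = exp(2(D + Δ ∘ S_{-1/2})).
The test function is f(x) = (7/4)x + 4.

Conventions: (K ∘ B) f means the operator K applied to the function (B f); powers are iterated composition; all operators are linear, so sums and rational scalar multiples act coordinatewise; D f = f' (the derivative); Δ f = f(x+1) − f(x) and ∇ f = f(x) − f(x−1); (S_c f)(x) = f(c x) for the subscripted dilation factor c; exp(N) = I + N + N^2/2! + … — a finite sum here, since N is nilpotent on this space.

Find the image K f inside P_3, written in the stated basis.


g(x) = (7/4)x + 23/4

order-1 term: 7/4
the series for exp(2(D + Δ ∘ S_{-1/2})) f terminates at order 1
exp(2(D + Δ ∘ S_{-1/2})) f = (7/4)x + 23/4


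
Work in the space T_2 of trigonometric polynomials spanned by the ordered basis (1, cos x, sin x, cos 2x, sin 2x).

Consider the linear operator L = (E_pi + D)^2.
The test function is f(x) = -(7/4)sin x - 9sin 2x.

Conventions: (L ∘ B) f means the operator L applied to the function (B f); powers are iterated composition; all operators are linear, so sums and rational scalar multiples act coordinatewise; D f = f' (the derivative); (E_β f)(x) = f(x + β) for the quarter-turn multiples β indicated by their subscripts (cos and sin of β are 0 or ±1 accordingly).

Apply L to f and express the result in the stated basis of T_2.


E_pi f = (7/4)sin x - 9sin 2x
D f = -(7/4)cos x - 18cos 2x
(E_pi + D) f = -(7/4)cos x + (7/4)sin x - 18cos 2x - 9sin 2x
E_pi (E_pi + D) f = (7/4)cos x - (7/4)sin x - 18cos 2x - 9sin 2x
D (E_pi + D) f = (7/4)cos x + (7/4)sin x - 18cos 2x + 36sin 2x
(E_pi + D) (E_pi + D) f = (7/2)cos x - 36cos 2x + 27sin 2x

the image equals g(x) = (7/2)cos x - 36cos 2x + 27sin 2x


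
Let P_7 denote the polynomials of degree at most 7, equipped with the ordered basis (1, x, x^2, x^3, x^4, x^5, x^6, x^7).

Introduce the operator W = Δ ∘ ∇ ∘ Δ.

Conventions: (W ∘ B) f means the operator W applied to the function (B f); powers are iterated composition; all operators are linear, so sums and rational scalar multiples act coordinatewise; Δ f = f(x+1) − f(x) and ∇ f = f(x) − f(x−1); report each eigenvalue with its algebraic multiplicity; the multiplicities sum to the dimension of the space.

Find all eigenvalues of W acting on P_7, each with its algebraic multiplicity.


λ = 0 (multiplicity 8)

image of 1: 0
image of x: 0
image of x^2: 0
image of x^3: 6
image of x^4: 24x + 12
image of x^5: 60x^2 + 60x + 30
image of x^6: 120x^3 + 180x^2 + 180x + 60
image of x^7: 210x^4 + 420x^3 + 630x^2 + 420x + 126
the matrix is upper triangular; its diagonal is (0, 0, 0, 0, 0, 0, 0, 0)
for a triangular matrix the eigenvalues are the diagonal entries, with algebraic multiplicity their repetition count


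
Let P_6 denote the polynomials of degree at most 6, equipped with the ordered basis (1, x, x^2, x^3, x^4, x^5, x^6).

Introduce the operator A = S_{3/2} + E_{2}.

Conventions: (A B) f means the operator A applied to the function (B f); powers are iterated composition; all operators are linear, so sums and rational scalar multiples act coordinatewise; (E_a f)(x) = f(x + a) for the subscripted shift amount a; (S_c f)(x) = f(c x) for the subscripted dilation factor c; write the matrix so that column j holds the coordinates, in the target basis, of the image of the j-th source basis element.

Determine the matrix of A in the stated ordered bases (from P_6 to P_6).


image of 1: 2
image of x: (5/2)x + 2
image of x^2: (13/4)x^2 + 4x + 4
image of x^3: (35/8)x^3 + 6x^2 + 12x + 8
image of x^4: (97/16)x^4 + 8x^3 + 24x^2 + 32x + 16
image of x^5: (275/32)x^5 + 10x^4 + 40x^3 + 80x^2 + 80x + 32
image of x^6: (793/64)x^6 + 12x^5 + 60x^4 + 160x^3 + 240x^2 + 192x + 64
each image's coordinates form column j of the matrix

the matrix is [[2, 2, 4, 8, 16, 32, 64]; [0, 5/2, 4, 12, 32, 80, 192]; [0, 0, 13/4, 6, 24, 80, 240]; [0, 0, 0, 35/8, 8, 40, 160]; [0, 0, 0, 0, 97/16, 10, 60]; [0, 0, 0, 0, 0, 275/32, 12]; [0, 0, 0, 0, 0, 0, 793/64]] (rows listed top to bottom)


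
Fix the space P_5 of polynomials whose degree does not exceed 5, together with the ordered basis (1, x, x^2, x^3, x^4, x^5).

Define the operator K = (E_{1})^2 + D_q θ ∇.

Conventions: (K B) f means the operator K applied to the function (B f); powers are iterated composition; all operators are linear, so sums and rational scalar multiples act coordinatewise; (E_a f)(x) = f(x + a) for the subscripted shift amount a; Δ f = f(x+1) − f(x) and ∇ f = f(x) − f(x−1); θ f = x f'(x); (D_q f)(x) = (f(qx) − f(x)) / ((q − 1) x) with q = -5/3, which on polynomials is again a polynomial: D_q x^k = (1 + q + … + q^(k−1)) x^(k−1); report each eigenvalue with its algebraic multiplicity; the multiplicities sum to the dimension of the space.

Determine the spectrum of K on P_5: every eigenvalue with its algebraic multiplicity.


λ = 1 (multiplicity 6)

image of 1: 1
image of x: x + 2
image of x^2: x^2 + 4x + 6
image of x^3: x^3 + 6x^2 + 8x + 5
image of x^4: x^4 + 8x^3 + (148/3)x^2 + 40x + 20
image of x^5: x^5 + 10x^4 - (280/27)x^3 + (50/3)x^2 + (200/3)x + 27
the matrix is upper triangular; its diagonal is (1, 1, 1, 1, 1, 1)
for a triangular matrix the eigenvalues are the diagonal entries, with algebraic multiplicity their repetition count


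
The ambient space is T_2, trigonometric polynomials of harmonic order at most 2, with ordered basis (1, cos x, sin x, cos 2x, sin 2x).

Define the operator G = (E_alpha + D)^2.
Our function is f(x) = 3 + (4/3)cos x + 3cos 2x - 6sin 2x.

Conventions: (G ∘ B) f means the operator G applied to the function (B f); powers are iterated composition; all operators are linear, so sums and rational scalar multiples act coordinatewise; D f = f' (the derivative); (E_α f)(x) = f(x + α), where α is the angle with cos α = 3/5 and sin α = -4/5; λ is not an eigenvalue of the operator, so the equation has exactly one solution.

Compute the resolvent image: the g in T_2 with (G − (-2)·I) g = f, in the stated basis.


the image equals g(x) = 1 + (29/51)cos x + (1/17)sin x - (45/119)cos 2x - (690/119)sin 2x

write g with unknown coordinates in the stated basis and equate coefficients in (G − (-2)·I) g = f
solving from the highest basis element down gives g = 1 + (29/51)cos x + (1/17)sin x - (45/119)cos 2x - (690/119)sin 2x
check: G g = 1 + (10/51)cos x - (2/17)sin x + (447/119)cos 2x + (666/119)sin 2x
so G g − (-2)·g = 3 + (4/3)cos x + 3cos 2x - 6sin 2x = f ✓


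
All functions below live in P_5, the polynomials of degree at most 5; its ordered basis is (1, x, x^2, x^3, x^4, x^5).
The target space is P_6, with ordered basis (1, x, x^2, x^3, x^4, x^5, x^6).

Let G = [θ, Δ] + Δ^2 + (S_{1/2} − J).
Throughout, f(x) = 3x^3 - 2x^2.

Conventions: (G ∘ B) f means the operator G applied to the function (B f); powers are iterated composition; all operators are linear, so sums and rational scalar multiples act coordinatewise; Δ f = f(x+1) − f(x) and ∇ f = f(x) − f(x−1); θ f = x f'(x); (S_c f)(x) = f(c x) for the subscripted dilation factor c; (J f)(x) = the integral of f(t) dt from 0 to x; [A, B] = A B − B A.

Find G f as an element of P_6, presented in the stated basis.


the result is g(x) = -(3/4)x^4 + (25/24)x^3 - (19/2)x^2 + 4x + 9

Δ f = 9x^2 + 5x + 1
θ Δ f = 18x^2 + 5x
θ f = 9x^3 - 4x^2
Δ θ f = 27x^2 + 19x + 5
[θ, Δ] f = -9x^2 - 14x - 5
Δ f = 9x^2 + 5x + 1
Δ Δ f = 18x + 14
S_{1/2} f = (3/8)x^3 - (1/2)x^2
J f = (3/4)x^4 - (2/3)x^3
(-J) f = -(3/4)x^4 + (2/3)x^3
(S_{1/2} − J) f = -(3/4)x^4 + (25/24)x^3 - (1/2)x^2
([θ, Δ] + Δ^2 + (S_{1/2} − J)) f = -(3/4)x^4 + (25/24)x^3 - (19/2)x^2 + 4x + 9


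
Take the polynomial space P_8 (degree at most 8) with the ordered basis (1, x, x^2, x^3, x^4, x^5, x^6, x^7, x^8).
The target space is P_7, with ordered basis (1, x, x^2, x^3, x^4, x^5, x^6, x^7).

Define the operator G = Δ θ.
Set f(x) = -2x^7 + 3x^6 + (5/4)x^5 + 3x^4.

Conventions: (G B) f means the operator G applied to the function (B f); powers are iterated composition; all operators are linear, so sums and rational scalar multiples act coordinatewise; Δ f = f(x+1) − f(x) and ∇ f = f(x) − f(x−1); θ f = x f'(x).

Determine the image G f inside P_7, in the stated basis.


θ f = -14x^7 + 18x^6 + (25/4)x^5 + 12x^4
Δ θ f = -98x^6 - 186x^5 - (755/4)x^4 - (39/2)x^3 + (221/2)x^2 + (357/4)x + 89/4

the result is g(x) = -98x^6 - 186x^5 - (755/4)x^4 - (39/2)x^3 + (221/2)x^2 + (357/4)x + 89/4


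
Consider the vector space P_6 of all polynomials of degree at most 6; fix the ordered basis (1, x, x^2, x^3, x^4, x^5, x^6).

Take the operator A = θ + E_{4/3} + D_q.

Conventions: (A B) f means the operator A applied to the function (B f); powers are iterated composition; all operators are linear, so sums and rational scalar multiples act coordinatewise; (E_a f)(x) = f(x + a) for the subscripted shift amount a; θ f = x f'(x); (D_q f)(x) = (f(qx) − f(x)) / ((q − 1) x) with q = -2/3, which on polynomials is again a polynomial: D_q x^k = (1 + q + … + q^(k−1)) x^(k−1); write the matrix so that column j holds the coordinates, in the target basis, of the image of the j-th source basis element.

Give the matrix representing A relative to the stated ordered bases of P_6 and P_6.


the matrix is [[1, 7/3, 16/9, 64/27, 256/81, 1024/243, 4096/729]; [0, 2, 3, 16/3, 256/27, 1280/81, 2048/81]; [0, 0, 3, 43/9, 32/3, 640/27, 1280/27]; [0, 0, 0, 4, 157/27, 160/9, 1280/27]; [0, 0, 0, 0, 5, 595/81, 80/3]; [0, 0, 0, 0, 0, 6, 2077/243]; [0, 0, 0, 0, 0, 0, 7]] (rows listed top to bottom)

image of 1: 1
image of x: 2x + 7/3
image of x^2: 3x^2 + 3x + 16/9
image of x^3: 4x^3 + (43/9)x^2 + (16/3)x + 64/27
image of x^4: 5x^4 + (157/27)x^3 + (32/3)x^2 + (256/27)x + 256/81
image of x^5: 6x^5 + (595/81)x^4 + (160/9)x^3 + (640/27)x^2 + (1280/81)x + 1024/243
image of x^6: 7x^6 + (2077/243)x^5 + (80/3)x^4 + (1280/27)x^3 + (1280/27)x^2 + (2048/81)x + 4096/729
each image's coordinates form column j of the matrix


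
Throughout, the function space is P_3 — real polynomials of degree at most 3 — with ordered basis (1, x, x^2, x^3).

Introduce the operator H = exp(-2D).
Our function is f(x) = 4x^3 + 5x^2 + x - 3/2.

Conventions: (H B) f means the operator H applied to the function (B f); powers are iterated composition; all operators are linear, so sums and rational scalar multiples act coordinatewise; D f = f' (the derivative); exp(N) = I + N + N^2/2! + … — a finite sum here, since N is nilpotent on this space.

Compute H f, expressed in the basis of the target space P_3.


the result is g(x) = 4x^3 - 19x^2 + 29x - 31/2

order-1 term: -24x^2 - 20x - 2
order-2 term: 48x + 20
order-3 term: -32
the series for exp(-2D) f terminates at order 3
exp(-2D) f = 4x^3 - 19x^2 + 29x - 31/2


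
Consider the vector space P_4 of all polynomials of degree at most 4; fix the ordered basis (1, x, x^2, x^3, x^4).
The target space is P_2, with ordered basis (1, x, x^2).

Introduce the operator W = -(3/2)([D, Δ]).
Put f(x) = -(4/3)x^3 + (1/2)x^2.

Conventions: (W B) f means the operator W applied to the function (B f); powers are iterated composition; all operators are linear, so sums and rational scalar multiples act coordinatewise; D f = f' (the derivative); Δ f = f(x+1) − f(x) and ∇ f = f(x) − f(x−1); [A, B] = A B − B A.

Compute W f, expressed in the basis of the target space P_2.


Δ f = -4x^2 - 3x - 5/6
D Δ f = -8x - 3
D f = -4x^2 + x
Δ D f = -8x - 3
[D, Δ] f = 0
(-(3/2)([D, Δ])) f = 0

g(x) = 0


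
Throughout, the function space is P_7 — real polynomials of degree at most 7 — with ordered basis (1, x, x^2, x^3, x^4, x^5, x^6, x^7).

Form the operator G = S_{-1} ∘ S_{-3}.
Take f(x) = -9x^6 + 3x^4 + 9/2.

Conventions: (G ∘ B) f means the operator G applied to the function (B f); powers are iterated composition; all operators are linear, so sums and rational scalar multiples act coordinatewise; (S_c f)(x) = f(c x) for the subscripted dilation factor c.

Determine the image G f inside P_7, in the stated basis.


S_{-3} f = -6561x^6 + 243x^4 + 9/2
S_{-1} S_{-3} f = -6561x^6 + 243x^4 + 9/2

g(x) = -6561x^6 + 243x^4 + 9/2


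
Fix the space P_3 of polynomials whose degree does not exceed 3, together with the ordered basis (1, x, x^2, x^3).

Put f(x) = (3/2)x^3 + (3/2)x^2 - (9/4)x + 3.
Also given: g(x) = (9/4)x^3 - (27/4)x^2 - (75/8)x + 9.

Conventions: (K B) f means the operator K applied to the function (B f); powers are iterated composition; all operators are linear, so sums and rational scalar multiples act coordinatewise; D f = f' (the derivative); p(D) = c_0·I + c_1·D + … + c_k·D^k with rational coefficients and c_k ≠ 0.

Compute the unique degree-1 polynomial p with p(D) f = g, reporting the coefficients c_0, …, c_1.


c_0 = 3/2, c_1 = -2

D^0 f = (3/2)x^3 + (3/2)x^2 - (9/4)x + 3
D^1 f = (9/2)x^2 + 3x - 9/4
matching coefficients of g against c_0 f + c_1 Df + … from the top degree down determines the c_i
solution: c_0 = 3/2, c_1 = -2


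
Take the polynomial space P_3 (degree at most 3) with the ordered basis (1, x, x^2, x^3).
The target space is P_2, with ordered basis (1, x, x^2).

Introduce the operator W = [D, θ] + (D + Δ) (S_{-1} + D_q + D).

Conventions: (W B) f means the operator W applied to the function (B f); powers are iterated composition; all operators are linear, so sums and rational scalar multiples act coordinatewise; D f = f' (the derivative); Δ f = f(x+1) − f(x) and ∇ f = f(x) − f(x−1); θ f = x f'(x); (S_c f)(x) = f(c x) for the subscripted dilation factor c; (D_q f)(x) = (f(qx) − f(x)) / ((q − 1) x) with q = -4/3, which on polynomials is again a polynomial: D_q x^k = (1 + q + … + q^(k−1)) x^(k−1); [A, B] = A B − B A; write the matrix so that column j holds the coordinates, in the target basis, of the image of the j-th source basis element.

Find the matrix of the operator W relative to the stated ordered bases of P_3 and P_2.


image of 1: 0
image of x: -1
image of x^2: 6x + 13/3
image of x^3: -3x^2 + (133/9)x + 31/9
each image's coordinates form column j of the matrix

the matrix is [[0, -1, 13/3, 31/9]; [0, 0, 6, 133/9]; [0, 0, 0, -3]] (rows listed top to bottom)
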